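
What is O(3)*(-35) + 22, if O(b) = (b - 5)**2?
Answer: -118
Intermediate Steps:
O(b) = (-5 + b)**2
O(3)*(-35) + 22 = (-5 + 3)**2*(-35) + 22 = (-2)**2*(-35) + 22 = 4*(-35) + 22 = -140 + 22 = -118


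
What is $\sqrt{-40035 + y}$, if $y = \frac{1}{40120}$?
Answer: $\frac{i \sqrt{16110228115970}}{20060} \approx 200.09 i$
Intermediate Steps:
$y = \frac{1}{40120} \approx 2.4925 \cdot 10^{-5}$
$\sqrt{-40035 + y} = \sqrt{-40035 + \frac{1}{40120}} = \sqrt{- \frac{1606204199}{40120}} = \frac{i \sqrt{16110228115970}}{20060}$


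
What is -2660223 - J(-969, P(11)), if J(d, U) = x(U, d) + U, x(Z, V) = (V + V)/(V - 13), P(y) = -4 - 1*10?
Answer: -1306163588/491 ≈ -2.6602e+6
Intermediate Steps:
P(y) = -14 (P(y) = -4 - 10 = -14)
x(Z, V) = 2*V/(-13 + V) (x(Z, V) = (2*V)/(-13 + V) = 2*V/(-13 + V))
J(d, U) = U + 2*d/(-13 + d) (J(d, U) = 2*d/(-13 + d) + U = U + 2*d/(-13 + d))
-2660223 - J(-969, P(11)) = -2660223 - (2*(-969) - 14*(-13 - 969))/(-13 - 969) = -2660223 - (-1938 - 14*(-982))/(-982) = -2660223 - (-1)*(-1938 + 13748)/982 = -2660223 - (-1)*11810/982 = -2660223 - 1*(-5905/491) = -2660223 + 5905/491 = -1306163588/491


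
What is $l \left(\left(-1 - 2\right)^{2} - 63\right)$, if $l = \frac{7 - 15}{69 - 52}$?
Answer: $\frac{432}{17} \approx 25.412$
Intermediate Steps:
$l = - \frac{8}{17} \approx -0.47059$
$l \left(\left(-1 - 2\right)^{2} - 63\right) = - \frac{8 \left(\left(-1 - 2\right)^{2} - 63\right)}{17} = - \frac{8 \left(\left(-3\right)^{2} - 63\right)}{17} = - \frac{8 \left(9 - 63\right)}{17} = \left(- \frac{8}{17}\right) \left(-54\right) = \frac{432}{17}$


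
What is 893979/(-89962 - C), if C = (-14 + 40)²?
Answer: -893979/90638 ≈ -9.8632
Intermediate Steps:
C = 676 (C = 26² = 676)
893979/(-89962 - C) = 893979/(-89962 - 1*676) = 893979/(-89962 - 676) = 893979/(-90638) = 893979*(-1/90638) = -893979/90638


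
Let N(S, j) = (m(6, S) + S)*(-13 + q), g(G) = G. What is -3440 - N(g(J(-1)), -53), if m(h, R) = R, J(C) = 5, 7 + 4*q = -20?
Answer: -6485/2 ≈ -3242.5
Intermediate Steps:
q = -27/4 (q = -7/4 + (¼)*(-20) = -7/4 - 5 = -27/4 ≈ -6.7500)
N(S, j) = -79*S/2 (N(S, j) = (S + S)*(-13 - 27/4) = (2*S)*(-79/4) = -79*S/2)
-3440 - N(g(J(-1)), -53) = -3440 - (-79)*5/2 = -3440 - 1*(-395/2) = -3440 + 395/2 = -6485/2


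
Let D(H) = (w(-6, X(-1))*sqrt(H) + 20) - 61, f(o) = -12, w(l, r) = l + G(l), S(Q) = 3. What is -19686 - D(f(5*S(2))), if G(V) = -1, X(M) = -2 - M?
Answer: -19645 + 14*I*sqrt(3) ≈ -19645.0 + 24.249*I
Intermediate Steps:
w(l, r) = -1 + l (w(l, r) = l - 1 = -1 + l)
D(H) = -41 - 7*sqrt(H) (D(H) = ((-1 - 6)*sqrt(H) + 20) - 61 = (-7*sqrt(H) + 20) - 61 = (20 - 7*sqrt(H)) - 61 = -41 - 7*sqrt(H))
-19686 - D(f(5*S(2))) = -19686 - (-41 - 14*I*sqrt(3)) = -19686 + (41 + 14*I*sqrt(3)) = -19645 + 14*I*sqrt(3)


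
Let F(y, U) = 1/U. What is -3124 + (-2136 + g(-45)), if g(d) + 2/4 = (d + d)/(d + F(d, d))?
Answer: -10653723/2026 ≈ -5258.5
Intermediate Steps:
g(d) = -1/2 + 2*d/(d + 1/d) (g(d) = -1/2 + (d + d)/(d + 1/d) = -1/2 + (2*d)/(d + 1/d) = -1/2 + 2*d/(d + 1/d))
-3124 + (-2136 + g(-45)) = -3124 + (-2136 + (-1 + 3*(-45)**2)/(2*(1 + (-45)**2))) = -3124 + (-2136 + (-1 + 3*2025)/(2*(1 + 2025))) = -3124 + (-2136 + (1/2)*(-1 + 6075)/2026) = -3124 + (-2136 + (1/2)*(1/2026)*6074) = -3124 + (-2136 + 3037/2026) = -3124 - 4324499/2026 = -10653723/2026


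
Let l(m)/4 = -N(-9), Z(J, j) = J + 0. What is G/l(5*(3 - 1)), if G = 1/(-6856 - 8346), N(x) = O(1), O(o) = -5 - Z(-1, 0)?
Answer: -1/243232 ≈ -4.1113e-6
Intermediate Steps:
Z(J, j) = J
O(o) = -4 (O(o) = -5 - 1*(-1) = -5 + 1 = -4)
N(x) = -4
G = -1/15202 (G = 1/(-15202) = -1/15202 ≈ -6.5781e-5)
l(m) = 16 (l(m) = 4*(-1*(-4)) = 4*4 = 16)
G/l(5*(3 - 1)) = -1/15202/16 = -1/15202*1/16 = -1/243232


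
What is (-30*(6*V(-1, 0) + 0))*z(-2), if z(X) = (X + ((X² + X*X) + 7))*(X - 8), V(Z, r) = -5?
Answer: -117000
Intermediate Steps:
z(X) = (-8 + X)*(7 + X + 2*X²) (z(X) = (X + ((X² + X²) + 7))*(-8 + X) = (X + (2*X² + 7))*(-8 + X) = (X + (7 + 2*X²))*(-8 + X) = (7 + X + 2*X²)*(-8 + X) = (-8 + X)*(7 + X + 2*X²))
(-30*(6*V(-1, 0) + 0))*z(-2) = (-30*(6*(-5) + 0))*(-56 - 1*(-2) - 15*(-2)² + 2*(-2)³) = (-30*(-30 + 0))*(-56 + 2 - 15*4 + 2*(-8)) = (-30*(-30))*(-56 + 2 - 60 - 16) = 900*(-130) = -117000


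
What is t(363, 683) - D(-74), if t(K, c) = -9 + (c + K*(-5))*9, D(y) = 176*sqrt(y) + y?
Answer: -10123 - 176*I*sqrt(74) ≈ -10123.0 - 1514.0*I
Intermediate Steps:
D(y) = y + 176*sqrt(y)
t(K, c) = -9 - 45*K + 9*c (t(K, c) = -9 + (c - 5*K)*9 = -9 + (-45*K + 9*c) = -9 - 45*K + 9*c)
t(363, 683) - D(-74) = (-9 - 45*363 + 9*683) - (-74 + 176*sqrt(-74)) = (-9 - 16335 + 6147) - (-74 + 176*(I*sqrt(74))) = -10197 - (-74 + 176*I*sqrt(74)) = -10197 + (74 - 176*I*sqrt(74)) = -10123 - 176*I*sqrt(74)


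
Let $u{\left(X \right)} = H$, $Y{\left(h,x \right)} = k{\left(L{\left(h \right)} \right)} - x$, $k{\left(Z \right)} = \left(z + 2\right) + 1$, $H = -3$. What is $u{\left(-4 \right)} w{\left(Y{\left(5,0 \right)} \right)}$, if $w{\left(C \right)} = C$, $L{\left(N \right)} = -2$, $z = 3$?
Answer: $-18$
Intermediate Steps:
$k{\left(Z \right)} = 6$ ($k{\left(Z \right)} = \left(3 + 2\right) + 1 = 5 + 1 = 6$)
$Y{\left(h,x \right)} = 6 - x$
$u{\left(X \right)} = -3$
$u{\left(-4 \right)} w{\left(Y{\left(5,0 \right)} \right)} = - 3 \left(6 - 0\right) = - 3 \left(6 + 0\right) = \left(-3\right) 6 = -18$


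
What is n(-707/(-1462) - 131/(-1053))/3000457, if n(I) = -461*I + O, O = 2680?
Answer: 3694329707/4619161545102 ≈ 0.00079978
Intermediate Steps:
n(I) = 2680 - 461*I (n(I) = -461*I + 2680 = 2680 - 461*I)
n(-707/(-1462) - 131/(-1053))/3000457 = (2680 - 461*(-707/(-1462) - 131/(-1053)))/3000457 = (2680 - 461*(-707*(-1/1462) - 131*(-1/1053)))*(1/3000457) = (2680 - 461*(707/1462 + 131/1053))*(1/3000457) = (2680 - 461*935993/1539486)*(1/3000457) = (2680 - 431492773/1539486)*(1/3000457) = (3694329707/1539486)*(1/3000457) = 3694329707/4619161545102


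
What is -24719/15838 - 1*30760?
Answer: -487201599/15838 ≈ -30762.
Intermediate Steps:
-24719/15838 - 1*30760 = -24719*1/15838 - 30760 = -24719/15838 - 30760 = -487201599/15838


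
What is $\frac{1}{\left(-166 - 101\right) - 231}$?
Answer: $- \frac{1}{498} \approx -0.002008$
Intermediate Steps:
$\frac{1}{\left(-166 - 101\right) - 231} = \frac{1}{-267 - 231} = \frac{1}{-498} = - \frac{1}{498}$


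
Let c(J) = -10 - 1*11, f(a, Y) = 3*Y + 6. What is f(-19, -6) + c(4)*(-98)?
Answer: 2046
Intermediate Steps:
f(a, Y) = 6 + 3*Y
c(J) = -21 (c(J) = -10 - 11 = -21)
f(-19, -6) + c(4)*(-98) = (6 + 3*(-6)) - 21*(-98) = (6 - 18) + 2058 = -12 + 2058 = 2046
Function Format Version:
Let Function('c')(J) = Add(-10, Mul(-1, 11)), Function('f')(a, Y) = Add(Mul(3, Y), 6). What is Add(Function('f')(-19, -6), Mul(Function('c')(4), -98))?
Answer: 2046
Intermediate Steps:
Function('f')(a, Y) = Add(6, Mul(3, Y))
Function('c')(J) = -21 (Function('c')(J) = Add(-10, -11) = -21)
Add(Function('f')(-19, -6), Mul(Function('c')(4), -98)) = Add(Add(6, Mul(3, -6)), Mul(-21, -98)) = Add(Add(6, -18), 2058) = Add(-12, 2058) = 2046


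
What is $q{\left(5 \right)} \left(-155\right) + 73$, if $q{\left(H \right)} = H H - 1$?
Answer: $-3647$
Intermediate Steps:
$q{\left(H \right)} = -1 + H^{2}$ ($q{\left(H \right)} = H^{2} - 1 = -1 + H^{2}$)
$q{\left(5 \right)} \left(-155\right) + 73 = \left(-1 + 5^{2}\right) \left(-155\right) + 73 = \left(-1 + 25\right) \left(-155\right) + 73 = 24 \left(-155\right) + 73 = -3720 + 73 = -3647$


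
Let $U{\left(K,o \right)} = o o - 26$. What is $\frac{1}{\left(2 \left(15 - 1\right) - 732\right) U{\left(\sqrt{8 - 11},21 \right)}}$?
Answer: $- \frac{1}{292160} \approx -3.4228 \cdot 10^{-6}$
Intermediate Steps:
$U{\left(K,o \right)} = -26 + o^{2}$ ($U{\left(K,o \right)} = o^{2} - 26 = -26 + o^{2}$)
$\frac{1}{\left(2 \left(15 - 1\right) - 732\right) U{\left(\sqrt{8 - 11},21 \right)}} = \frac{1}{\left(2 \left(15 - 1\right) - 732\right) \left(-26 + 21^{2}\right)} = \frac{1}{\left(2 \cdot 14 - 732\right) \left(-26 + 441\right)} = \frac{1}{\left(28 - 732\right) 415} = \frac{1}{-704} \cdot \frac{1}{415} = \left(- \frac{1}{704}\right) \frac{1}{415} = - \frac{1}{292160}$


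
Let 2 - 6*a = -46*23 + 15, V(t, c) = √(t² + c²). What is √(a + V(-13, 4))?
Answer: √(6270 + 36*√185)/6 ≈ 13.703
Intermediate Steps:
V(t, c) = √(c² + t²)
a = 1045/6 (a = ⅓ - (-46*23 + 15)/6 = ⅓ - (-1058 + 15)/6 = ⅓ - ⅙*(-1043) = ⅓ + 1043/6 = 1045/6 ≈ 174.17)
√(a + V(-13, 4)) = √(1045/6 + √(4² + (-13)²)) = √(1045/6 + √(16 + 169)) = √(1045/6 + √185)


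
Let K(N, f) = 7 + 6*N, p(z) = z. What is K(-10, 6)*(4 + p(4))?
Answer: -424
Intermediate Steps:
K(-10, 6)*(4 + p(4)) = (7 + 6*(-10))*(4 + 4) = (7 - 60)*8 = -53*8 = -424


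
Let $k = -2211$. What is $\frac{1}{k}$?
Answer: $- \frac{1}{2211} \approx -0.00045228$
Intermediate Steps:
$\frac{1}{k} = \frac{1}{-2211} = - \frac{1}{2211}$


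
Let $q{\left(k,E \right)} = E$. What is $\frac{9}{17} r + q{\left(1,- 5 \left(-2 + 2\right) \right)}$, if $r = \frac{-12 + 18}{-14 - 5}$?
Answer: $- \frac{54}{323} \approx -0.16718$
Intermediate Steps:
$r = - \frac{6}{19}$ ($r = \frac{6}{-19} = 6 \left(- \frac{1}{19}\right) = - \frac{6}{19} \approx -0.31579$)
$\frac{9}{17} r + q{\left(1,- 5 \left(-2 + 2\right) \right)} = \frac{9}{17} \left(- \frac{6}{19}\right) - 5 \left(-2 + 2\right) = 9 \cdot \frac{1}{17} \left(- \frac{6}{19}\right) - 0 = \frac{9}{17} \left(- \frac{6}{19}\right) + 0 = - \frac{54}{323} + 0 = - \frac{54}{323}$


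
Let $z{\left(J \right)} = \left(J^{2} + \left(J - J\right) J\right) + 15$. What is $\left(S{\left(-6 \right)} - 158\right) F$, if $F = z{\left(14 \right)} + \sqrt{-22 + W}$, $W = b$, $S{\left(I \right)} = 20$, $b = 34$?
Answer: $-29118 - 276 \sqrt{3} \approx -29596.0$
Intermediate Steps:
$W = 34$
$z{\left(J \right)} = 15 + J^{2}$ ($z{\left(J \right)} = \left(J^{2} + 0 J\right) + 15 = \left(J^{2} + 0\right) + 15 = J^{2} + 15 = 15 + J^{2}$)
$F = 211 + 2 \sqrt{3}$ ($F = \left(15 + 14^{2}\right) + \sqrt{-22 + 34} = \left(15 + 196\right) + \sqrt{12} = 211 + 2 \sqrt{3} \approx 214.46$)
$\left(S{\left(-6 \right)} - 158\right) F = \left(20 - 158\right) \left(211 + 2 \sqrt{3}\right) = - 138 \left(211 + 2 \sqrt{3}\right) = -29118 - 276 \sqrt{3}$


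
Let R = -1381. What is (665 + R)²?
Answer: 512656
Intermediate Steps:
(665 + R)² = (665 - 1381)² = (-716)² = 512656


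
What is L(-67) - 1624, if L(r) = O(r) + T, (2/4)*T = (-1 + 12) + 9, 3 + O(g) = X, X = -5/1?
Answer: -1592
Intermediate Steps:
X = -5 (X = -5*1 = -5)
O(g) = -8 (O(g) = -3 - 5 = -8)
T = 40 (T = 2*((-1 + 12) + 9) = 2*(11 + 9) = 2*20 = 40)
L(r) = 32 (L(r) = -8 + 40 = 32)
L(-67) - 1624 = 32 - 1624 = -1592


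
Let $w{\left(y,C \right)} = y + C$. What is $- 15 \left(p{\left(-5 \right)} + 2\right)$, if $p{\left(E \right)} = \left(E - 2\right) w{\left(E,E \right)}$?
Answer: $-1080$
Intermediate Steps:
$w{\left(y,C \right)} = C + y$
$p{\left(E \right)} = 2 E \left(-2 + E\right)$ ($p{\left(E \right)} = \left(E - 2\right) \left(E + E\right) = \left(-2 + E\right) 2 E = 2 E \left(-2 + E\right)$)
$- 15 \left(p{\left(-5 \right)} + 2\right) = - 15 \left(2 \left(-5\right) \left(-2 - 5\right) + 2\right) = - 15 \left(2 \left(-5\right) \left(-7\right) + 2\right) = - 15 \left(70 + 2\right) = \left(-15\right) 72 = -1080$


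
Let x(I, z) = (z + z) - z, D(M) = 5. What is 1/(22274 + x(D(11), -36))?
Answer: 1/22238 ≈ 4.4968e-5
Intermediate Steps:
x(I, z) = z (x(I, z) = 2*z - z = z)
1/(22274 + x(D(11), -36)) = 1/(22274 - 36) = 1/22238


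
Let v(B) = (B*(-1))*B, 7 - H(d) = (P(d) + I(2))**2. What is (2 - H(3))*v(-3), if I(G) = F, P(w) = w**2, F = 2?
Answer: -1044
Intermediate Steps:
I(G) = 2
H(d) = 7 - (2 + d**2)**2 (H(d) = 7 - (d**2 + 2)**2 = 7 - (2 + d**2)**2)
v(B) = -B**2 (v(B) = (-B)*B = -B**2)
(2 - H(3))*v(-3) = (2 - (7 - (2 + 3**2)**2))*(-1*(-3)**2) = (2 - (7 - (2 + 9)**2))*(-1*9) = (2 - (7 - 1*11**2))*(-9) = (2 - (7 - 1*121))*(-9) = (2 - (7 - 121))*(-9) = (2 - 1*(-114))*(-9) = (2 + 114)*(-9) = 116*(-9) = -1044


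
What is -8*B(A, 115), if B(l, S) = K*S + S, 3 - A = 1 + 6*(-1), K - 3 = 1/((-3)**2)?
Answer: -34040/9 ≈ -3782.2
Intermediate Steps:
K = 28/9 (K = 3 + 1/((-3)**2) = 3 + 1/9 = 28/9 ≈ 3.1111)
A = 8 (A = 3 - (1 + 6*(-1)) = 3 - (1 - 6) = 3 - 1*(-5) = 3 + 5 = 8)
B(l, S) = 37*S/9 (B(l, S) = 28*S/9 + S = 37*S/9)
-8*B(A, 115) = -296*115/9 = -8*4255/9 = -34040/9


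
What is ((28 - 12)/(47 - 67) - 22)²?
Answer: 12996/25 ≈ 519.84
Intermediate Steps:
((28 - 12)/(47 - 67) - 22)² = (16/(-20) - 22)² = (16*(-1/20) - 22)² = (-⅘ - 22)² = (-114/5)² = 12996/25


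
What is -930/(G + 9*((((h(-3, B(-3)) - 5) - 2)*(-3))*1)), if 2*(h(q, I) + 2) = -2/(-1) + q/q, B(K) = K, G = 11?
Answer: -1860/427 ≈ -4.3560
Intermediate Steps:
h(q, I) = -½ (h(q, I) = -2 + (-2/(-1) + q/q)/2 = -2 + (-2*(-1) + 1)/2 = -2 + (2 + 1)/2 = -2 + (½)*3 = -2 + 3/2 = -½)
-930/(G + 9*((((h(-3, B(-3)) - 5) - 2)*(-3))*1)) = -930/(11 + 9*((((-½ - 5) - 2)*(-3))*1)) = -930/(11 + 9*(((-11/2 - 2)*(-3))*1)) = -930/(11 + 9*(-15/2*(-3)*1)) = -930/(11 + 9*((45/2)*1)) = -930/(11 + 9*(45/2)) = -930/(11 + 405/2) = -930/427/2 = -930*2/427 = -1860/427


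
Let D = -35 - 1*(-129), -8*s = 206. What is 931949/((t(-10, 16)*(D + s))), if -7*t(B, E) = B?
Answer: 1863898/195 ≈ 9558.5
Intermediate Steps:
s = -103/4 (s = -⅛*206 = -103/4 ≈ -25.750)
t(B, E) = -B/7
D = 94 (D = -35 + 129 = 94)
931949/((t(-10, 16)*(D + s))) = 931949/(((-⅐*(-10))*(94 - 103/4))) = 931949/(((10/7)*(273/4))) = 931949/(195/2) = 931949*(2/195) = 1863898/195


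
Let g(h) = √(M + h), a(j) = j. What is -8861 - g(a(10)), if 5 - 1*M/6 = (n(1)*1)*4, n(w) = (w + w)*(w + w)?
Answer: -8861 - 2*I*√14 ≈ -8861.0 - 7.4833*I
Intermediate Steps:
n(w) = 4*w² (n(w) = (2*w)*(2*w) = 4*w²)
M = -66 (M = 30 - 6*(4*1²)*1*4 = 30 - 6*(4*1)*1*4 = 30 - 6*4*1*4 = 30 - 24*4 = 30 - 6*16 = 30 - 96 = -66)
g(h) = √(-66 + h)
-8861 - g(a(10)) = -8861 - √(-66 + 10) = -8861 - √(-56) = -8861 - 2*I*√14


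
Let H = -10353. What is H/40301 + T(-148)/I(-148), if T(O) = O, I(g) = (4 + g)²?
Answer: -55161089/208920384 ≈ -0.26403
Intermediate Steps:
H/40301 + T(-148)/I(-148) = -10353/40301 - 148/(4 - 148)² = -10353*1/40301 - 148/((-144)²) = -10353/40301 - 148/20736 = -10353/40301 - 148*1/20736 = -10353/40301 - 37/5184 = -55161089/208920384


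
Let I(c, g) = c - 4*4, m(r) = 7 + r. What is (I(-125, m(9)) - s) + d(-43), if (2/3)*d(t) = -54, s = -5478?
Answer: 5256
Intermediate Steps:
d(t) = -81 (d(t) = (3/2)*(-54) = -81)
I(c, g) = -16 + c (I(c, g) = c - 16 = -16 + c)
(I(-125, m(9)) - s) + d(-43) = ((-16 - 125) - 1*(-5478)) - 81 = (-141 + 5478) - 81 = 5337 - 81 = 5256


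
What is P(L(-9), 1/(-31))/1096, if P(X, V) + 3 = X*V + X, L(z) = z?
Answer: -363/33976 ≈ -0.010684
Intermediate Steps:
P(X, V) = -3 + X + V*X (P(X, V) = -3 + (X*V + X) = -3 + (V*X + X) = -3 + (X + V*X) = -3 + X + V*X)
P(L(-9), 1/(-31))/1096 = (-3 - 9 - 9/(-31))/1096 = (-3 - 9 - 1/31*(-9))*(1/1096) = (-3 - 9 + 9/31)*(1/1096) = -363/31*1/1096 = -363/33976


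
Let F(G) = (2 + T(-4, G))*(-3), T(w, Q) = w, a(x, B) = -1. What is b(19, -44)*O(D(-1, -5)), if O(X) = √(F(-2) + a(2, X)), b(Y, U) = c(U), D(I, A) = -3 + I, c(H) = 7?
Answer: 7*√5 ≈ 15.652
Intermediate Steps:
F(G) = 6 (F(G) = (2 - 4)*(-3) = -2*(-3) = 6)
b(Y, U) = 7
O(X) = √5 (O(X) = √(6 - 1) = √5)
b(19, -44)*O(D(-1, -5)) = 7*√5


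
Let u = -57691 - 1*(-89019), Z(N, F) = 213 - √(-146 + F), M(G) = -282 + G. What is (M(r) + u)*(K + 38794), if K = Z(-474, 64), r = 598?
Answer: 1234337508 - 31644*I*√82 ≈ 1.2343e+9 - 2.8655e+5*I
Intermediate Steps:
K = 213 - I*√82 (K = 213 - √(-146 + 64) = 213 - √(-82) = 213 - I*√82 ≈ 213.0 - 9.0554*I)
u = 31328 (u = -57691 + 89019 = 31328)
(M(r) + u)*(K + 38794) = ((-282 + 598) + 31328)*((213 - I*√82) + 38794) = (316 + 31328)*(39007 - I*√82) = 31644*(39007 - I*√82) = 1234337508 - 31644*I*√82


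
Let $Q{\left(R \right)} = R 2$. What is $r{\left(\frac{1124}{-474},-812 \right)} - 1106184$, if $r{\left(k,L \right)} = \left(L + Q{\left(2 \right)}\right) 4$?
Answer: $-1109416$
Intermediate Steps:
$Q{\left(R \right)} = 2 R$
$r{\left(k,L \right)} = 16 + 4 L$ ($r{\left(k,L \right)} = \left(L + 2 \cdot 2\right) 4 = \left(L + 4\right) 4 = \left(4 + L\right) 4 = 16 + 4 L$)
$r{\left(\frac{1124}{-474},-812 \right)} - 1106184 = \left(16 + 4 \left(-812\right)\right) - 1106184 = \left(16 - 3248\right) - 1106184 = -3232 - 1106184 = -1109416$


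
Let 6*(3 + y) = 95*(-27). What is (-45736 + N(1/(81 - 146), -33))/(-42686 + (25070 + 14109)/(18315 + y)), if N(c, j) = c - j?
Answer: 13282353153/12404902055 ≈ 1.0707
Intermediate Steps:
y = -861/2 (y = -3 + (95*(-27))/6 = -3 + (⅙)*(-2565) = -3 - 855/2 = -861/2 ≈ -430.50)
(-45736 + N(1/(81 - 146), -33))/(-42686 + (25070 + 14109)/(18315 + y)) = (-45736 + (1/(81 - 146) - 1*(-33)))/(-42686 + (25070 + 14109)/(18315 - 861/2)) = (-45736 + (1/(-65) + 33))/(-42686 + 39179/(35769/2)) = (-45736 + (-1/65 + 33))/(-42686 + 39179*(2/35769)) = (-45736 + 2144/65)/(-42686 + 78358/35769) = -2970696/(65*(-1526757176/35769)) = -2970696/65*(-35769/1526757176) = 13282353153/12404902055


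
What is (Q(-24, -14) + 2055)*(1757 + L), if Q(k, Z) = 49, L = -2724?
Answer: -2034568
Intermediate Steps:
(Q(-24, -14) + 2055)*(1757 + L) = (49 + 2055)*(1757 - 2724) = 2104*(-967) = -2034568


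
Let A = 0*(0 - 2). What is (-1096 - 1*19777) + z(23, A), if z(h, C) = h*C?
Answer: -20873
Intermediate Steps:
A = 0 (A = 0*(-2) = 0)
z(h, C) = C*h
(-1096 - 1*19777) + z(23, A) = (-1096 - 1*19777) + 0*23 = (-1096 - 19777) + 0 = -20873 + 0 = -20873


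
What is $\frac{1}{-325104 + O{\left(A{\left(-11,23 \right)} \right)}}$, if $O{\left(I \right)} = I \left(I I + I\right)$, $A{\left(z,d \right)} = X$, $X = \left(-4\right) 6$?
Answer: $- \frac{1}{338352} \approx -2.9555 \cdot 10^{-6}$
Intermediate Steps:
$X = -24$
$A{\left(z,d \right)} = -24$
$O{\left(I \right)} = I \left(I + I^{2}\right)$ ($O{\left(I \right)} = I \left(I^{2} + I\right) = I \left(I + I^{2}\right)$)
$\frac{1}{-325104 + O{\left(A{\left(-11,23 \right)} \right)}} = \frac{1}{-325104 + \left(-24\right)^{2} \left(1 - 24\right)} = \frac{1}{-325104 + 576 \left(-23\right)} = \frac{1}{-325104 - 13248} = \frac{1}{-338352} = - \frac{1}{338352}$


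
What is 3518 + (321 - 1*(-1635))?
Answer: 5474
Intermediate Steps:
3518 + (321 - 1*(-1635)) = 3518 + (321 + 1635) = 3518 + 1956 = 5474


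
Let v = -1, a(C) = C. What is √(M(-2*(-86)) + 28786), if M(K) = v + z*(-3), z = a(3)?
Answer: 2*√7194 ≈ 169.64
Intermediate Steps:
z = 3
M(K) = -10 (M(K) = -1 + 3*(-3) = -1 - 9 = -10)
√(M(-2*(-86)) + 28786) = √(-10 + 28786) = √28776 = 2*√7194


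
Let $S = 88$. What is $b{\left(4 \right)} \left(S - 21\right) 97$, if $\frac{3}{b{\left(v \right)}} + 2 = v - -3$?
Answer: $\frac{19497}{5} \approx 3899.4$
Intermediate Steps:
$b{\left(v \right)} = \frac{3}{1 + v}$ ($b{\left(v \right)} = \frac{3}{-2 + \left(v - -3\right)} = \frac{3}{-2 + \left(v + 3\right)} = \frac{3}{-2 + \left(3 + v\right)} = \frac{3}{1 + v}$)
$b{\left(4 \right)} \left(S - 21\right) 97 = \frac{3}{1 + 4} \left(88 - 21\right) 97 = \frac{3}{5} \cdot 67 \cdot 97 = 3 \cdot \frac{1}{5} \cdot 6499 = \frac{3}{5} \cdot 6499 = \frac{19497}{5}$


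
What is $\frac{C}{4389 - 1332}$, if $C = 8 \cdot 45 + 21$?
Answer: $\frac{127}{1019} \approx 0.12463$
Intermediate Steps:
$C = 381$ ($C = 360 + 21 = 381$)
$\frac{C}{4389 - 1332} = \frac{381}{4389 - 1332} = \frac{381}{3057} = 381 \cdot \frac{1}{3057} = \frac{127}{1019}$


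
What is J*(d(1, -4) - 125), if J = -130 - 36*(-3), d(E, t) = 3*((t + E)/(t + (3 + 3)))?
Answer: 2849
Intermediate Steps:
d(E, t) = 3*(E + t)/(6 + t) (d(E, t) = 3*((E + t)/(t + 6)) = 3*((E + t)/(6 + t)) = 3*(E + t)/(6 + t))
J = -22 (J = -130 + 108 = -22)
J*(d(1, -4) - 125) = -22*(3*(1 - 4)/(6 - 4) - 125) = -22*(3*(-3)/2 - 125) = -22*(3*(1/2)*(-3) - 125) = -22*(-9/2 - 125) = -22*(-259/2) = 2849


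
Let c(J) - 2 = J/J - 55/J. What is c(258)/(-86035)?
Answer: -719/22197030 ≈ -3.2392e-5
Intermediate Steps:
c(J) = 3 - 55/J (c(J) = 2 + (J/J - 55/J) = 2 + (1 - 55/J) = 3 - 55/J)
c(258)/(-86035) = (3 - 55/258)/(-86035) = (3 - 55*1/258)*(-1/86035) = (3 - 55/258)*(-1/86035) = (719/258)*(-1/86035) = -719/22197030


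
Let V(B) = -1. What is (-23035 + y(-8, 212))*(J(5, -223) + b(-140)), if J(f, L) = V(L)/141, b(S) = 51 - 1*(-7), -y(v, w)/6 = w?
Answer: -198758339/141 ≈ -1.4096e+6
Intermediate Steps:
y(v, w) = -6*w
b(S) = 58 (b(S) = 51 + 7 = 58)
J(f, L) = -1/141
(-23035 + y(-8, 212))*(J(5, -223) + b(-140)) = (-23035 - 6*212)*(-1/141 + 58) = (-23035 - 1272)*(8177/141) = -24307*8177/141 = -198758339/141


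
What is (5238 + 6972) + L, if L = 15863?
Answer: 28073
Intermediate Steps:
(5238 + 6972) + L = (5238 + 6972) + 15863 = 12210 + 15863 = 28073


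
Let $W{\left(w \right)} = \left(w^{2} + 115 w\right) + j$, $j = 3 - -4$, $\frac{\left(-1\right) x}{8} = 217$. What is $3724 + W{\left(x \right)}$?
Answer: $2817787$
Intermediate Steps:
$x = -1736$ ($x = \left(-8\right) 217 = -1736$)
$j = 7$ ($j = 3 + 4 = 7$)
$W{\left(w \right)} = 7 + w^{2} + 115 w$ ($W{\left(w \right)} = \left(w^{2} + 115 w\right) + 7 = 7 + w^{2} + 115 w$)
$3724 + W{\left(x \right)} = 3724 + \left(7 + \left(-1736\right)^{2} + 115 \left(-1736\right)\right) = 3724 + \left(7 + 3013696 - 199640\right) = 3724 + 2814063 = 2817787$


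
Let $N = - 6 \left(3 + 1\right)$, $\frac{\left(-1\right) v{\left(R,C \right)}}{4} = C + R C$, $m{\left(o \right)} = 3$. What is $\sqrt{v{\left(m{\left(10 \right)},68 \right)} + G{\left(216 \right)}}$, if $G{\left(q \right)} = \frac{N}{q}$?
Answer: $\frac{i \sqrt{9793}}{3} \approx 32.987 i$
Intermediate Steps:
$v{\left(R,C \right)} = - 4 C - 4 C R$ ($v{\left(R,C \right)} = - 4 \left(C + R C\right) = - 4 \left(C + C R\right) = - 4 C - 4 C R$)
$N = -24$ ($N = \left(-6\right) 4 = -24$)
$G{\left(q \right)} = - \frac{24}{q}$
$\sqrt{v{\left(m{\left(10 \right)},68 \right)} + G{\left(216 \right)}} = \sqrt{\left(-4\right) 68 \left(1 + 3\right) - \frac{24}{216}} = \sqrt{\left(-4\right) 68 \cdot 4 - \frac{1}{9}} = \sqrt{-1088 - \frac{1}{9}} = \sqrt{- \frac{9793}{9}} = \frac{i \sqrt{9793}}{3}$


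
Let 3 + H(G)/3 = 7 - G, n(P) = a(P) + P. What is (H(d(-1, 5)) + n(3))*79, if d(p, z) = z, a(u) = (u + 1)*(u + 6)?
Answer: 2844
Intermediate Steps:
a(u) = (1 + u)*(6 + u)
n(P) = 6 + P² + 8*P (n(P) = (6 + P² + 7*P) + P = 6 + P² + 8*P)
H(G) = 12 - 3*G (H(G) = -9 + 3*(7 - G) = -9 + (21 - 3*G) = 12 - 3*G)
(H(d(-1, 5)) + n(3))*79 = ((12 - 3*5) + (6 + 3² + 8*3))*79 = ((12 - 15) + (6 + 9 + 24))*79 = (-3 + 39)*79 = 36*79 = 2844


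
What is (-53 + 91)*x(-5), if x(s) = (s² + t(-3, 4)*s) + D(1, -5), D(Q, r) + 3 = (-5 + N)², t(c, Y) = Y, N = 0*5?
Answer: 1026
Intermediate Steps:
N = 0
D(Q, r) = 22 (D(Q, r) = -3 + (-5 + 0)² = -3 + (-5)² = -3 + 25 = 22)
x(s) = 22 + s² + 4*s (x(s) = (s² + 4*s) + 22 = 22 + s² + 4*s)
(-53 + 91)*x(-5) = (-53 + 91)*(22 + (-5)² + 4*(-5)) = 38*(22 + 25 - 20) = 38*27 = 1026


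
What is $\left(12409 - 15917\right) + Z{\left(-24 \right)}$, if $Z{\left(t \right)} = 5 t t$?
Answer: $-628$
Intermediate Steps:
$Z{\left(t \right)} = 5 t^{2}$
$\left(12409 - 15917\right) + Z{\left(-24 \right)} = \left(12409 - 15917\right) + 5 \left(-24\right)^{2} = -3508 + 5 \cdot 576 = -3508 + 2880 = -628$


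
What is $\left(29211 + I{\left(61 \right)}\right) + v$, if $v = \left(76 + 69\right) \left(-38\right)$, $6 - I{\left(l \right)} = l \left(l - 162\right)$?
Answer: $29868$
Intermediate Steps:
$I{\left(l \right)} = 6 - l \left(-162 + l\right)$ ($I{\left(l \right)} = 6 - l \left(l - 162\right) = 6 - l \left(-162 + l\right)$)
$v = -5510$ ($v = 145 \left(-38\right) = -5510$)
$\left(29211 + I{\left(61 \right)}\right) + v = \left(29211 + \left(6 - 61^{2} + 162 \cdot 61\right)\right) - 5510 = \left(29211 + \left(6 - 3721 + 9882\right)\right) - 5510 = \left(29211 + 6167\right) - 5510 = 35378 - 5510 = 29868$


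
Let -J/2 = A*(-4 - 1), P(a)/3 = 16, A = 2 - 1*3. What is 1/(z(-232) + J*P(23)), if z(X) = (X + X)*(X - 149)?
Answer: 1/176304 ≈ 5.6720e-6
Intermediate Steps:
z(X) = 2*X*(-149 + X) (z(X) = (2*X)*(-149 + X) = 2*X*(-149 + X))
A = -1 (A = 2 - 3 = -1)
P(a) = 48 (P(a) = 3*16 = 48)
J = -10 (J = -(-2)*(-4 - 1) = -(-2)*(-5) = -2*5 = -10)
1/(z(-232) + J*P(23)) = 1/(2*(-232)*(-149 - 232) - 10*48) = 1/(2*(-232)*(-381) - 480) = 1/(176784 - 480) = 1/176304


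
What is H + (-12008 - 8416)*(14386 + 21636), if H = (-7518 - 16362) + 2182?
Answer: -735735026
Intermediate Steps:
H = -21698 (H = -23880 + 2182 = -21698)
H + (-12008 - 8416)*(14386 + 21636) = -21698 + (-12008 - 8416)*(14386 + 21636) = -21698 - 20424*36022 = -21698 - 735713328 = -735735026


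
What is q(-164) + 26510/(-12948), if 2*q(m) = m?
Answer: -544123/6474 ≈ -84.047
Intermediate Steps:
q(m) = m/2
q(-164) + 26510/(-12948) = (½)*(-164) + 26510/(-12948) = -82 + 26510*(-1/12948) = -82 - 13255/6474 = -544123/6474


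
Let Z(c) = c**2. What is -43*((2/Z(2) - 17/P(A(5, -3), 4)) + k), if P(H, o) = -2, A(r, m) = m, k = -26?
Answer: 731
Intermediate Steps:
-43*((2/Z(2) - 17/P(A(5, -3), 4)) + k) = -43*((2/(2**2) - 17/(-2)) - 26) = -43*((2/4 - 17*(-1/2)) - 26) = -43*((2*(1/4) + 17/2) - 26) = -43*((1/2 + 17/2) - 26) = -43*(9 - 26) = -43*(-17) = 731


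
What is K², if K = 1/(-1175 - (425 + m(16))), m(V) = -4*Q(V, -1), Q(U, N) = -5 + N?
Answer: 1/2637376 ≈ 3.7916e-7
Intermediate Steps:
m(V) = 24 (m(V) = -4*(-5 - 1) = -4*(-6) = 24)
K = -1/1624 (K = 1/(-1175 - (425 + 24)) = 1/(-1175 - 1*449) = 1/(-1175 - 449) = 1/(-1624) = -1/1624 ≈ -0.00061576)
K² = (-1/1624)² = 1/2637376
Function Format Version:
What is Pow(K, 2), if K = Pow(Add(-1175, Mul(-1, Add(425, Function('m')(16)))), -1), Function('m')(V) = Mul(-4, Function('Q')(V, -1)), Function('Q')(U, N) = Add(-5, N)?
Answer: Rational(1, 2637376) ≈ 3.7916e-7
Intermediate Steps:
Function('m')(V) = 24 (Function('m')(V) = Mul(-4, Add(-5, -1)) = Mul(-4, -6) = 24)
K = Rational(-1, 1624) (K = Pow(Add(-1175, Mul(-1, Add(425, 24))), -1) = Pow(Add(-1175, Mul(-1, 449)), -1) = Pow(Add(-1175, -449), -1) = Pow(-1624, -1) = Rational(-1, 1624) ≈ -0.00061576)
Pow(K, 2) = Pow(Rational(-1, 1624), 2) = Rational(1, 2637376)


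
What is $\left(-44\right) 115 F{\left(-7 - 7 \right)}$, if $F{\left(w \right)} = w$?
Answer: $70840$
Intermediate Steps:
$\left(-44\right) 115 F{\left(-7 - 7 \right)} = \left(-44\right) 115 \left(-7 - 7\right) = - 5060 \left(-7 - 7\right) = \left(-5060\right) \left(-14\right) = 70840$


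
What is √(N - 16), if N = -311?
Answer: I*√327 ≈ 18.083*I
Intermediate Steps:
√(N - 16) = √(-311 - 16) = √(-327) = I*√327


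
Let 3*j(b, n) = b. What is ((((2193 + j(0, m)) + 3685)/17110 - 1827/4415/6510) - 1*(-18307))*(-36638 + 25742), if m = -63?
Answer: -233563427567844024/1170880075 ≈ -1.9948e+8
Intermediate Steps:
j(b, n) = b/3
((((2193 + j(0, m)) + 3685)/17110 - 1827/4415/6510) - 1*(-18307))*(-36638 + 25742) = ((((2193 + (⅓)*0) + 3685)/17110 - 1827/4415/6510) - 1*(-18307))*(-36638 + 25742) = ((((2193 + 0) + 3685)*(1/17110) - 1827*1/4415*(1/6510)) + 18307)*(-10896) = (((2193 + 3685)*(1/17110) - 1827/4415*1/6510) + 18307)*(-10896) = ((5878*(1/17110) - 87/1368650) + 18307)*(-10896) = ((2939/8555 - 87/1368650) + 18307)*(-10896) = (804343613/2341760150 + 18307)*(-10896) = (42871407409663/2341760150)*(-10896) = -233563427567844024/1170880075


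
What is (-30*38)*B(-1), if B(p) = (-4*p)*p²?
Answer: -4560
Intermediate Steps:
B(p) = -4*p³
(-30*38)*B(-1) = (-30*38)*(-4*(-1)³) = -(-4560)*(-1) = -1140*4 = -4560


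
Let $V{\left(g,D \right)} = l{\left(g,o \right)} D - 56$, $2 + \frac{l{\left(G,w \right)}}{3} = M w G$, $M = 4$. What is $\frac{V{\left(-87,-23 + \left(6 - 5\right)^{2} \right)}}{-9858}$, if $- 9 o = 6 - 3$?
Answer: $\frac{3790}{4929} \approx 0.76892$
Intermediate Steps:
$o = - \frac{1}{3}$ ($o = - \frac{6 - 3}{9} = \left(- \frac{1}{9}\right) 3 = - \frac{1}{3} \approx -0.33333$)
$l{\left(G,w \right)} = -6 + 12 G w$ ($l{\left(G,w \right)} = -6 + 3 \cdot 4 w G = -6 + 3 \cdot 4 G w = -6 + 12 G w$)
$V{\left(g,D \right)} = -56 + D \left(-6 - 4 g\right)$ ($V{\left(g,D \right)} = \left(-6 + 12 g \left(- \frac{1}{3}\right)\right) D - 56 = \left(-6 - 4 g\right) D - 56 = D \left(-6 - 4 g\right) - 56 = -56 + D \left(-6 - 4 g\right)$)
$\frac{V{\left(-87,-23 + \left(6 - 5\right)^{2} \right)}}{-9858} = \frac{-56 + 2 \left(-23 + \left(6 - 5\right)^{2}\right) \left(-3 - -174\right)}{-9858} = \left(-56 + 2 \left(-23 + 1^{2}\right) \left(-3 + 174\right)\right) \left(- \frac{1}{9858}\right) = \left(-56 + 2 \left(-23 + 1\right) 171\right) \left(- \frac{1}{9858}\right) = \left(-56 + 2 \left(-22\right) 171\right) \left(- \frac{1}{9858}\right) = \left(-56 - 7524\right) \left(- \frac{1}{9858}\right) = \left(-7580\right) \left(- \frac{1}{9858}\right) = \frac{3790}{4929}$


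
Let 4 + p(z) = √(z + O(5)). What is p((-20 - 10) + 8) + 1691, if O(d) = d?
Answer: 1687 + I*√17 ≈ 1687.0 + 4.1231*I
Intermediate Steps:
p(z) = -4 + √(5 + z) (p(z) = -4 + √(z + 5) = -4 + √(5 + z))
p((-20 - 10) + 8) + 1691 = (-4 + √(5 + ((-20 - 10) + 8))) + 1691 = (-4 + √(5 + (-30 + 8))) + 1691 = (-4 + √(5 - 22)) + 1691 = (-4 + √(-17)) + 1691 = (-4 + I*√17) + 1691 = 1687 + I*√17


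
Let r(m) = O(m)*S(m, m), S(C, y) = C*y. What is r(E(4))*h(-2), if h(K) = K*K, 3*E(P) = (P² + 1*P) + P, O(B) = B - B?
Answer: 0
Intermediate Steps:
O(B) = 0
E(P) = P²/3 + 2*P/3 (E(P) = ((P² + 1*P) + P)/3 = ((P² + P) + P)/3 = ((P + P²) + P)/3 = (P² + 2*P)/3 = P²/3 + 2*P/3)
h(K) = K²
r(m) = 0 (r(m) = 0*(m*m) = 0*m² = 0)
r(E(4))*h(-2) = 0*(-2)² = 0*4 = 0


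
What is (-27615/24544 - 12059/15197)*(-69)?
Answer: 3798403563/28691936 ≈ 132.39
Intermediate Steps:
(-27615/24544 - 12059/15197)*(-69) = -55049327/28691936*(-69) = 3798403563/28691936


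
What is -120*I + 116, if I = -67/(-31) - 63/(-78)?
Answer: -96832/403 ≈ -240.28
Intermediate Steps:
I = 2393/806 (I = -67*(-1/31) - 63*(-1/78) = 67/31 + 21/26 = 2393/806 ≈ 2.9690)
-120*I + 116 = -120*2393/806 + 116 = -143580/403 + 116 = -96832/403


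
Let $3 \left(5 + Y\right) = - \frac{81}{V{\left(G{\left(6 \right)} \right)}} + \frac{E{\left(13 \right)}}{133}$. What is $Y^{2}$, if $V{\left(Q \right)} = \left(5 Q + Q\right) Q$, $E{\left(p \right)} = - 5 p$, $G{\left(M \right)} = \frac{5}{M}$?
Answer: $\frac{13488035044}{99500625} \approx 135.56$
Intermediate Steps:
$V{\left(Q \right)} = 6 Q^{2}$ ($V{\left(Q \right)} = 6 Q Q = 6 Q^{2}$)
$Y = - \frac{116138}{9975}$ ($Y = -5 + \frac{- \frac{81}{6 \left(\frac{5}{6}\right)^{2}} + \frac{\left(-5\right) 13}{133}}{3} = -5 + \frac{- \frac{81}{6 \left(5 \cdot \frac{1}{6}\right)^{2}} - \frac{65}{133}}{3} = -5 + \frac{- \frac{81}{6 \left(\frac{5}{6}\right)^{2}} - \frac{65}{133}}{3} = -5 + \frac{- \frac{81}{6 \cdot \frac{25}{36}} - \frac{65}{133}}{3} = -5 + \frac{- \frac{81}{\frac{25}{6}} - \frac{65}{133}}{3} = -5 + \frac{\left(-81\right) \frac{6}{25} - \frac{65}{133}}{3} = -5 + \frac{- \frac{486}{25} - \frac{65}{133}}{3} = -5 + \frac{1}{3} \left(- \frac{66263}{3325}\right) = -5 - \frac{66263}{9975} = - \frac{116138}{9975} \approx -11.643$)
$Y^{2} = \left(- \frac{116138}{9975}\right)^{2} = \frac{13488035044}{99500625}$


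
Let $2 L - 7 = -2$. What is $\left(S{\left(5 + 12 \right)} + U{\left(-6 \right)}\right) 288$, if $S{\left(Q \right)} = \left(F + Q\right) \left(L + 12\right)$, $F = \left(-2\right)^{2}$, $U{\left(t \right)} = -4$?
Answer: $86544$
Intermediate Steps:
$L = \frac{5}{2}$ ($L = \frac{7}{2} + \frac{1}{2} \left(-2\right) = \frac{7}{2} - 1 = \frac{5}{2} \approx 2.5$)
$F = 4$
$S{\left(Q \right)} = 58 + \frac{29 Q}{2}$ ($S{\left(Q \right)} = \left(4 + Q\right) \left(\frac{5}{2} + 12\right) = \left(4 + Q\right) \frac{29}{2} = 58 + \frac{29 Q}{2}$)
$\left(S{\left(5 + 12 \right)} + U{\left(-6 \right)}\right) 288 = \left(\left(58 + \frac{29 \left(5 + 12\right)}{2}\right) - 4\right) 288 = \left(\left(58 + \frac{29}{2} \cdot 17\right) - 4\right) 288 = \left(\left(58 + \frac{493}{2}\right) - 4\right) 288 = \left(\frac{609}{2} - 4\right) 288 = \frac{601}{2} \cdot 288 = 86544$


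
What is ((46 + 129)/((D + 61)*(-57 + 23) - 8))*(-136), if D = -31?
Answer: 5950/257 ≈ 23.152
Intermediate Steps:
((46 + 129)/((D + 61)*(-57 + 23) - 8))*(-136) = ((46 + 129)/((-31 + 61)*(-57 + 23) - 8))*(-136) = (175/(30*(-34) - 8))*(-136) = (175/(-1020 - 8))*(-136) = (175/(-1028))*(-136) = (175*(-1/1028))*(-136) = -175/1028*(-136) = 5950/257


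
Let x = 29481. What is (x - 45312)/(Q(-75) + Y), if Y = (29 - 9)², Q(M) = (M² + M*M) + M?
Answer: -15831/11575 ≈ -1.3677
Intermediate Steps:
Q(M) = M + 2*M² (Q(M) = (M² + M²) + M = 2*M² + M = M + 2*M²)
Y = 400 (Y = 20² = 400)
(x - 45312)/(Q(-75) + Y) = (29481 - 45312)/(-75*(1 + 2*(-75)) + 400) = -15831/(-75*(1 - 150) + 400) = -15831/(-75*(-149) + 400) = -15831/(11175 + 400) = -15831/11575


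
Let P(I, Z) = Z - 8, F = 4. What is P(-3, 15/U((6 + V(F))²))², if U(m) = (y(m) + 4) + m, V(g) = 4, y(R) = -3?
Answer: 628849/10201 ≈ 61.646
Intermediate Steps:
U(m) = 1 + m (U(m) = (-3 + 4) + m = 1 + m)
P(I, Z) = -8 + Z
P(-3, 15/U((6 + V(F))²))² = (-8 + 15/(1 + (6 + 4)²))² = (-8 + 15/(1 + 10²))² = (-8 + 15/(1 + 100))² = (-8 + 15/101)² = (-793/101)² = 628849/10201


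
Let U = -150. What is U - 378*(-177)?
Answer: 66756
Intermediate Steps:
U - 378*(-177) = -150 - 378*(-177) = -150 + 66906 = 66756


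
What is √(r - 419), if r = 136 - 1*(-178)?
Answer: I*√105 ≈ 10.247*I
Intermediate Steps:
r = 314 (r = 136 + 178 = 314)
√(r - 419) = √(314 - 419) = √(-105) = I*√105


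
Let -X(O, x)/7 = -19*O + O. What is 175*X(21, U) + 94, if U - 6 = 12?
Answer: 463144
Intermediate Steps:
U = 18 (U = 6 + 12 = 18)
X(O, x) = 126*O (X(O, x) = -7*(-19*O + O) = -(-126)*O = 126*O)
175*X(21, U) + 94 = 175*(126*21) + 94 = 175*2646 + 94 = 463050 + 94 = 463144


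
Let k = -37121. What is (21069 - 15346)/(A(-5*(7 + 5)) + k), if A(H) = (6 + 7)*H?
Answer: -5723/37901 ≈ -0.15100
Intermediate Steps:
A(H) = 13*H
(21069 - 15346)/(A(-5*(7 + 5)) + k) = (21069 - 15346)/(13*(-5*(7 + 5)) - 37121) = 5723/(13*(-5*12) - 37121) = 5723/(13*(-60) - 37121) = 5723/(-780 - 37121) = 5723/(-37901) = 5723*(-1/37901) = -5723/37901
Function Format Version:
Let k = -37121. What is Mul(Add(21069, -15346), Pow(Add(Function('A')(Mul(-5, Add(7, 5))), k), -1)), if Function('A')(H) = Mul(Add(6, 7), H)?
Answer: Rational(-5723, 37901) ≈ -0.15100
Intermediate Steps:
Function('A')(H) = Mul(13, H)
Mul(Add(21069, -15346), Pow(Add(Function('A')(Mul(-5, Add(7, 5))), k), -1)) = Mul(Add(21069, -15346), Pow(Add(Mul(13, Mul(-5, Add(7, 5))), -37121), -1)) = Mul(5723, Pow(Add(Mul(13, Mul(-5, 12)), -37121), -1)) = Mul(5723, Pow(Add(Mul(13, -60), -37121), -1)) = Mul(5723, Pow(Add(-780, -37121), -1)) = Mul(5723, Pow(-37901, -1)) = Mul(5723, Rational(-1, 37901)) = Rational(-5723, 37901)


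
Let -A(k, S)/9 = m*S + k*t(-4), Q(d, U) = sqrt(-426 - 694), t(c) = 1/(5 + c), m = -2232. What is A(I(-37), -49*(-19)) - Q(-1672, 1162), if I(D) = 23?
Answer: 18701721 - 4*I*sqrt(70) ≈ 1.8702e+7 - 33.466*I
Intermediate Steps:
Q(d, U) = 4*I*sqrt(70) (Q(d, U) = sqrt(-1120) = 4*I*sqrt(70))
A(k, S) = -9*k + 20088*S (A(k, S) = -9*(-2232*S + k/(5 - 4)) = -9*(-2232*S + k/1) = -9*(-2232*S + k*1) = -9*(-2232*S + k) = -9*(k - 2232*S) = -9*k + 20088*S)
A(I(-37), -49*(-19)) - Q(-1672, 1162) = (-9*23 + 20088*(-49*(-19))) - 4*I*sqrt(70) = (-207 + 20088*931) - 4*I*sqrt(70) = (-207 + 18701928) - 4*I*sqrt(70) = 18701721 - 4*I*sqrt(70)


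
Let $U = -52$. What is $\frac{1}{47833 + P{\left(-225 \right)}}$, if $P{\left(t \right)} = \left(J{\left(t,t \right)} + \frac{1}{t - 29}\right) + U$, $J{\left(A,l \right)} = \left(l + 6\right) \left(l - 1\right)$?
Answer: $\frac{254}{24707849} \approx 1.028 \cdot 10^{-5}$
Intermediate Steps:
$J{\left(A,l \right)} = \left(-1 + l\right) \left(6 + l\right)$ ($J{\left(A,l \right)} = \left(6 + l\right) \left(-1 + l\right) = \left(-1 + l\right) \left(6 + l\right)$)
$P{\left(t \right)} = -58 + t^{2} + \frac{1}{-29 + t} + 5 t$ ($P{\left(t \right)} = \left(\left(-6 + t^{2} + 5 t\right) + \frac{1}{t - 29}\right) - 52 = \left(\left(-6 + t^{2} + 5 t\right) + \frac{1}{-29 + t}\right) - 52 = \left(-6 + t^{2} + \frac{1}{-29 + t} + 5 t\right) - 52 = -58 + t^{2} + \frac{1}{-29 + t} + 5 t$)
$\frac{1}{47833 + P{\left(-225 \right)}} = \frac{1}{47833 + \frac{1683 + \left(-225\right)^{3} - -45675 - 24 \left(-225\right)^{2}}{-29 - 225}} = \frac{1}{47833 + \frac{1683 - 11390625 + 45675 - 1215000}{-254}} = \frac{1}{47833 - \frac{1683 - 11390625 + 45675 - 1215000}{254}} = \frac{1}{47833 - - \frac{12558267}{254}} = \frac{1}{47833 + \frac{12558267}{254}} = \frac{1}{\frac{24707849}{254}} = \frac{254}{24707849}$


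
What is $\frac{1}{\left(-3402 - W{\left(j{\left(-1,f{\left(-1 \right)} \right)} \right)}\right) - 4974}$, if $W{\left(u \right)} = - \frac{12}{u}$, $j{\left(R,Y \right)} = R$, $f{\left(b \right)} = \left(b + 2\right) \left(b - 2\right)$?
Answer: $- \frac{1}{8388} \approx -0.00011922$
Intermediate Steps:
$f{\left(b \right)} = \left(-2 + b\right) \left(2 + b\right)$ ($f{\left(b \right)} = \left(2 + b\right) \left(-2 + b\right) = \left(-2 + b\right) \left(2 + b\right)$)
$\frac{1}{\left(-3402 - W{\left(j{\left(-1,f{\left(-1 \right)} \right)} \right)}\right) - 4974} = \frac{1}{\left(-3402 - - \frac{12}{-1}\right) - 4974} = \frac{1}{\left(-3402 - \left(-12\right) \left(-1\right)\right) - 4974} = \frac{1}{\left(-3402 - 12\right) - 4974} = \frac{1}{-3414 - 4974} = \frac{1}{-8388} = - \frac{1}{8388}$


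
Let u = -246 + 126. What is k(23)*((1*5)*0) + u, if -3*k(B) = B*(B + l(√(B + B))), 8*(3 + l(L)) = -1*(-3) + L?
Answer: -120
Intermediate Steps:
l(L) = -21/8 + L/8 (l(L) = -3 + (-1*(-3) + L)/8 = -3 + (3 + L)/8 = -3 + (3/8 + L/8) = -21/8 + L/8)
k(B) = -B*(-21/8 + B + √2*√B/8)/3 (k(B) = -B*(B + (-21/8 + √(B + B)/8))/3 = -B*(B + (-21/8 + √(2*B)/8))/3 = -B*(B + (-21/8 + (√2*√B)/8))/3 = -B*(B + (-21/8 + √2*√B/8))/3 = -B*(-21/8 + B + √2*√B/8)/3)
u = -120
k(23)*((1*5)*0) + u = (-1/24*23*(-21 + 8*23 + √2*√23))*((1*5)*0) - 120 = (-1/24*23*(-21 + 184 + √46))*(5*0) - 120 = -1/24*23*(163 + √46)*0 - 120 = (-3749/24 - 23*√46/24)*0 - 120 = 0 - 120 = -120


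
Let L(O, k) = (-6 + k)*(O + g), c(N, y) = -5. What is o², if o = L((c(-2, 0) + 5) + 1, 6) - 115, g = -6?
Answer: 13225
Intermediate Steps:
L(O, k) = (-6 + O)*(-6 + k) (L(O, k) = (-6 + k)*(O - 6) = (-6 + k)*(-6 + O) = (-6 + O)*(-6 + k))
o = -115 (o = (36 - 6*((-5 + 5) + 1) - 6*6 + ((-5 + 5) + 1)*6) - 115 = (36 - 6*(0 + 1) - 36 + (0 + 1)*6) - 115 = (36 - 6*1 - 36 + 1*6) - 115 = (36 - 6 - 36 + 6) - 115 = 0 - 115 = -115)
o² = (-115)² = 13225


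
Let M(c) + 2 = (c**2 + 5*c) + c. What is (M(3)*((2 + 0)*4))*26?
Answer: 5200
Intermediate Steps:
M(c) = -2 + c**2 + 6*c (M(c) = -2 + ((c**2 + 5*c) + c) = -2 + (c**2 + 6*c) = -2 + c**2 + 6*c)
(M(3)*((2 + 0)*4))*26 = ((-2 + 3**2 + 6*3)*((2 + 0)*4))*26 = ((-2 + 9 + 18)*(2*4))*26 = (25*8)*26 = 200*26 = 5200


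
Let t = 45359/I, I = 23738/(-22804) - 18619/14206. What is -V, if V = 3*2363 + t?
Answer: 1161717929920/95226213 ≈ 12200.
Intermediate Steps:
I = -95226213/40494203 (I = 23738*(-1/22804) - 18619*1/14206 = -11869/11402 - 18619/14206 = -95226213/40494203 ≈ -2.3516)
t = -1836776553877/95226213 (t = 45359/(-95226213/40494203) = 45359*(-40494203/95226213) = -1836776553877/95226213 ≈ -19289.)
V = -1161717929920/95226213 (V = 3*2363 - 1836776553877/95226213 = 7089 - 1836776553877/95226213 = -1161717929920/95226213 ≈ -12200.)
-V = -1*(-1161717929920/95226213) = 1161717929920/95226213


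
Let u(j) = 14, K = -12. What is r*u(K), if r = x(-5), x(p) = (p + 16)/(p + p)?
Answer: -77/5 ≈ -15.400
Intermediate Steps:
x(p) = (16 + p)/(2*p) (x(p) = (16 + p)/((2*p)) = (16 + p)*(1/(2*p)) = (16 + p)/(2*p))
r = -11/10 (r = (½)*(16 - 5)/(-5) = (½)*(-⅕)*11 = -11/10 ≈ -1.1000)
r*u(K) = -11/10*14 = -77/5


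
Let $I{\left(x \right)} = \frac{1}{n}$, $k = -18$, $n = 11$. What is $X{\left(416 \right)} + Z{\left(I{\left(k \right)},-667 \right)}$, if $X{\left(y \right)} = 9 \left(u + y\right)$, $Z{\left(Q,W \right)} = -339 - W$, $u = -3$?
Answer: $4045$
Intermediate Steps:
$I{\left(x \right)} = \frac{1}{11}$
$X{\left(y \right)} = -27 + 9 y$ ($X{\left(y \right)} = 9 \left(-3 + y\right) = -27 + 9 y$)
$X{\left(416 \right)} + Z{\left(I{\left(k \right)},-667 \right)} = \left(-27 + 9 \cdot 416\right) - -328 = \left(-27 + 3744\right) + \left(-339 + 667\right) = 3717 + 328 = 4045$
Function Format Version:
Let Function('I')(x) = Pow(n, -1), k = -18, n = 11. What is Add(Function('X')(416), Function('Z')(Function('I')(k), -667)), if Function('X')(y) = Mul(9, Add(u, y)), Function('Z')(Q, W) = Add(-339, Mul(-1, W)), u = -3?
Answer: 4045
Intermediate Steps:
Function('I')(x) = Rational(1, 11) (Function('I')(x) = Pow(11, -1) = Rational(1, 11))
Function('X')(y) = Add(-27, Mul(9, y)) (Function('X')(y) = Mul(9, Add(-3, y)) = Add(-27, Mul(9, y)))
Add(Function('X')(416), Function('Z')(Function('I')(k), -667)) = Add(Add(-27, Mul(9, 416)), Add(-339, Mul(-1, -667))) = Add(Add(-27, 3744), Add(-339, 667)) = Add(3717, 328) = 4045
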